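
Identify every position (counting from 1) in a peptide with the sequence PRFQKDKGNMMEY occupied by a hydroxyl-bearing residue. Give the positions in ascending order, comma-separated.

13

The –OH-bearing residues are Ser, Thr (aliphatic alcohols), and Tyr (phenol).
Matching residues: Y13.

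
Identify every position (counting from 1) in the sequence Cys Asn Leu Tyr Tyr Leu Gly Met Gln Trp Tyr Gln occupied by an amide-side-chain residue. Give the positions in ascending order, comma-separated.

2, 9, 12

Only N (asparagine) and Q (glutamine) carry a side-chain carboxamide.
Matching residues: Asn2, Gln9, Gln12.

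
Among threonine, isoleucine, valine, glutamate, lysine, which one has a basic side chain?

lysine

The basic amino acids are Lys (K), Arg (R), and His (H).
Of the listed options, only lysine belongs to this group.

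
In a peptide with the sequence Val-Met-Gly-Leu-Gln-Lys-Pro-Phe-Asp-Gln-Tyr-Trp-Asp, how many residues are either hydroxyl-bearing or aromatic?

3

Hydroxyl-bearing: S, T, Y. Aromatic: F, W, Y.
Hydroxyl-bearing residues here: Tyr11 (1).
Aromatic residues here: Phe8, Tyr11, Trp12 (3).
Y is in both groups, so the 1 Y residue must not be double-counted.
Total = 1 + 3 − 1 = 3.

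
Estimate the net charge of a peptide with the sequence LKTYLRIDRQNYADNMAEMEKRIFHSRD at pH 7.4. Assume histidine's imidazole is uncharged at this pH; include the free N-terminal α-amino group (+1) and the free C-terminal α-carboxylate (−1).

+1

Near pH 7.4, K and R contribute +1 each, D and E contribute −1 each, and every other side chain (His included, as stated) is uncharged.
Positive (K, R): K2, R6, R9, K21, R22, R27 → +6.
Negative (D, E): D8, D14, E18, E20, D28 → −5.
The N-terminus (+1) and C-terminus (−1) cancel.
Net charge = (+6) + (−5) = +1.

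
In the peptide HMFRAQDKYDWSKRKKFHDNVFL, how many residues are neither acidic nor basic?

Acidic: D, E. Basic: K, R, H. All other residues are neither.
Matching residues: M2, F3, A5, Q6, Y9, W11, S12, F17, N20, V21, F22, L23.

12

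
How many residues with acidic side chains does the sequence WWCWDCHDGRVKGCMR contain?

The acidic residues are Asp (D) and Glu (E), whose side chains end in a carboxylate group.
Matching residues: D5, D8.

2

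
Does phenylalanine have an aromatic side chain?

Yes

F, W, and Y each carry an aromatic ring on the side chain.
Phenylalanine is in this group.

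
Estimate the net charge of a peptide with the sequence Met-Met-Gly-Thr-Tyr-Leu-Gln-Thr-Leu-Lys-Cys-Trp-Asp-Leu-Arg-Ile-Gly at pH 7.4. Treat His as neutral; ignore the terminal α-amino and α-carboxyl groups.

The side chains ionized at physiological pH are Lys/Arg (+1) and Asp/Glu (−1); with His treated as neutral, nothing else contributes.
Positive (K, R): Lys10, Arg15 → +2.
Negative (D, E): Asp13 → −1.
Net charge = (+2) + (−1) = +1.

+1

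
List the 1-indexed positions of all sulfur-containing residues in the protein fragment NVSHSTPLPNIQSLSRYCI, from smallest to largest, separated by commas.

Cysteine (C, thiol) and methionine (M, thioether) are the two sulfur-containing amino acids.
Matching residues: C18.

18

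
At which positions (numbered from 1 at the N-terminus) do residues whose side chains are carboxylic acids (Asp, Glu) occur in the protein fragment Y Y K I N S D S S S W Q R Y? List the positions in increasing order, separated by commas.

7

Matching residues: D7.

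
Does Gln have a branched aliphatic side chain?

No

V, L, and I make up the branched-chain aliphatic group.
Glutamine is not in this group.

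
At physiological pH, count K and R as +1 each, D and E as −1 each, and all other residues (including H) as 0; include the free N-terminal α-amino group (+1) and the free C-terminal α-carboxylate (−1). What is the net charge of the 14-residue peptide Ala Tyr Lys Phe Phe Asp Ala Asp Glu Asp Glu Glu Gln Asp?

-6

Positive (K, R): Lys3 → +1.
Negative (D, E): Asp6, Asp8, Glu9, Asp10, Glu11, Glu12, Asp14 → −7.
The N-terminus (+1) and C-terminus (−1) cancel.
Net charge = (+1) + (−7) = −6.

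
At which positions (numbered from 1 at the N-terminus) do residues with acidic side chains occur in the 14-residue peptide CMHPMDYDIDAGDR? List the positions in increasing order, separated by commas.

6, 8, 10, 13

Only D (aspartate) and E (glutamate) carry a side-chain carboxylic acid.
Matching residues: D6, D8, D10, D13.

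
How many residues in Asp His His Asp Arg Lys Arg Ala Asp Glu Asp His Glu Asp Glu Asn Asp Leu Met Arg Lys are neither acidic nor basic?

Acidic: D, E. Basic: K, R, H. All other residues are neither.
Matching residues: Ala8, Asn16, Leu18, Met19.

4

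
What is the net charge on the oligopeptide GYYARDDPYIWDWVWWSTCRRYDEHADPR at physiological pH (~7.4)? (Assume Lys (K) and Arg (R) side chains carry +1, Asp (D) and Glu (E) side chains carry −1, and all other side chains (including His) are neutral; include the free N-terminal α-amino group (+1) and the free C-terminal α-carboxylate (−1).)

Positive (K, R): R5, R20, R21, R29 → +4.
Negative (D, E): D6, D7, D12, D23, E24, D27 → −6.
The N-terminus (+1) and C-terminus (−1) cancel.
Net charge = (+4) + (−6) = −2.

-2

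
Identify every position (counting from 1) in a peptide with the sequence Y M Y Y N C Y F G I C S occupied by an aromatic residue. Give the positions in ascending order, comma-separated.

1, 3, 4, 7, 8

Phenylalanine (F), tryptophan (W), and tyrosine (Y) have aromatic ring side chains.
Matching residues: Y1, Y3, Y4, Y7, F8.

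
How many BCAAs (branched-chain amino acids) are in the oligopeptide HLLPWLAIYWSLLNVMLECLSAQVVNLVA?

Valine (V), leucine (L), and isoleucine (I) are the branched-chain amino acids.
Matching residues: L2, L3, L6, I8, L12, L13, V15, L17, L20, V24, V25, L27, V28.

13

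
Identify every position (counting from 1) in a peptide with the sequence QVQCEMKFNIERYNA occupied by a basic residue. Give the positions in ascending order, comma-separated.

7, 12

Lysine (K), arginine (R), and histidine (H) have basic, nitrogen-containing side chains.
Matching residues: K7, R12.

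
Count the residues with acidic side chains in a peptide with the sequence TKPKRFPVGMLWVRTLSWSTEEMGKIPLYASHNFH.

The acidic residues are Asp (D) and Glu (E), whose side chains end in a carboxylate group.
Matching residues: E21, E22.

2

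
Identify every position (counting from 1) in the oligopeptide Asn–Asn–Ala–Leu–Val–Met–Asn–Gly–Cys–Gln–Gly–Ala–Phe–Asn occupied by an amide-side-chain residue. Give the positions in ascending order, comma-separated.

Asparagine (N) and glutamine (Q) have uncharged amide side chains.
Matching residues: Asn1, Asn2, Asn7, Gln10, Asn14.

1, 2, 7, 10, 14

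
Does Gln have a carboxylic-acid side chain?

Aspartate (D) and glutamate (E) have carboxylic-acid side chains and are the acidic amino acids.
Glutamine is not in this group.

No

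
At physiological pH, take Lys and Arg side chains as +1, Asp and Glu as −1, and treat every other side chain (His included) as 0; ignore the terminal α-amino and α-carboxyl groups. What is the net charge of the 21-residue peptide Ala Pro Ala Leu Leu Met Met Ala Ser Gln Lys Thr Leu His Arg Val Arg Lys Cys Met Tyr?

Positive (K, R): Lys11, Arg15, Arg17, Lys18 → +4.
Negative (D, E): none → −0.
Net charge = (+4) + (−0) = +4.

+4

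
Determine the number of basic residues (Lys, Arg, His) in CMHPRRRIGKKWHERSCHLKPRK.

12

Matching residues: H3, R5, R6, R7, K10, K11, H13, R15, H18, K20, R22, K23.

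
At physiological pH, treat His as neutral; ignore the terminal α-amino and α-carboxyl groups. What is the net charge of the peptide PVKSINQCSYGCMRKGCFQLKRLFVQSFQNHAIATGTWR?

+6

Near pH 7.4, K and R contribute +1 each, D and E contribute −1 each, and every other side chain (His included, as stated) is uncharged.
Positive (K, R): K3, R14, K15, K21, R22, R39 → +6.
Negative (D, E): none → −0.
Net charge = (+6) + (−0) = +6.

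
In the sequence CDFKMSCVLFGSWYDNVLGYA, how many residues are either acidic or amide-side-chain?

3

Acidic: D, E. Amide-side-chain: N, Q.
Acidic residues here: D2, D15 (2).
Amide-side-chain residues here: N16 (1).
The two groups share no amino acid, so total = 2 + 1 = 3.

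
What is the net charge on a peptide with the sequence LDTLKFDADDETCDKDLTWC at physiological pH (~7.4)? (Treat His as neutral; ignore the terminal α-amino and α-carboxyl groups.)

Near pH 7.4, K and R contribute +1 each, D and E contribute −1 each, and every other side chain (His included, as stated) is uncharged.
Positive (K, R): K5, K15 → +2.
Negative (D, E): D2, D7, D9, D10, E11, D14, D16 → −7.
Net charge = (+2) + (−7) = −5.

-5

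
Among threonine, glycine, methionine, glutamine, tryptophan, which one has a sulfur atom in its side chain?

The sulfur-bearing residues are cysteine (–SH) and methionine (–S–CH₃).
Of the listed options, only methionine belongs to this group.

methionine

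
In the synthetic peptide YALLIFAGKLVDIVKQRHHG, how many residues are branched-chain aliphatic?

7

The BCAAs are Val, Leu, and Ile — aliphatic side chains with a branch point.
Matching residues: L3, L4, I5, L10, V11, I13, V14.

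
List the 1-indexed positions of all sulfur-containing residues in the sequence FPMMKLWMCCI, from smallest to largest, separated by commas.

3, 4, 8, 9, 10

The sulfur-bearing residues are cysteine (–SH) and methionine (–S–CH₃).
Matching residues: M3, M4, M8, C9, C10.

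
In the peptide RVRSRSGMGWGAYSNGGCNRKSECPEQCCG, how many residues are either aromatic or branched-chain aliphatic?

Aromatic: F, W, Y. Branched-chain aliphatic: I, L, V.
Aromatic residues here: W10, Y13 (2).
Branched-chain aliphatic residues here: V2 (1).
The two groups share no amino acid, so total = 2 + 1 = 3.

3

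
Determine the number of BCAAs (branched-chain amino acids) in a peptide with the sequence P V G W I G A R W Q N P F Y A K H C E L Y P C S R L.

Valine (V), leucine (L), and isoleucine (I) are the branched-chain amino acids.
Matching residues: V2, I5, L20, L26.

4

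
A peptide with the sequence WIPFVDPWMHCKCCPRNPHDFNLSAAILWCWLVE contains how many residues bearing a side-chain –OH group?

Serine (S), threonine (T), and tyrosine (Y) each carry a hydroxyl group on the side chain.
Matching residues: S24.

1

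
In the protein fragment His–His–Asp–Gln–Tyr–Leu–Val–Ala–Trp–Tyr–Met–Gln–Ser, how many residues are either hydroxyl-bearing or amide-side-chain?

5

Hydroxyl-bearing: S, T, Y. Amide-side-chain: N, Q.
Hydroxyl-bearing residues here: Tyr5, Tyr10, Ser13 (3).
Amide-side-chain residues here: Gln4, Gln12 (2).
The two groups share no amino acid, so total = 3 + 2 = 5.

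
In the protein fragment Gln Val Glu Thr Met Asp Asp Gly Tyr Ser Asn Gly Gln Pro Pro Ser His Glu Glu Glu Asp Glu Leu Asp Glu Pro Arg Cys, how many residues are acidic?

10

Only D (aspartate) and E (glutamate) carry a side-chain carboxylic acid.
Matching residues: Glu3, Asp6, Asp7, Glu18, Glu19, Glu20, Asp21, Glu22, Asp24, Glu25.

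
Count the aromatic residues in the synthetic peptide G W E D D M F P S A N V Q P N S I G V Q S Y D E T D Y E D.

F, W, and Y each carry an aromatic ring on the side chain.
Matching residues: W2, F7, Y22, Y27.

4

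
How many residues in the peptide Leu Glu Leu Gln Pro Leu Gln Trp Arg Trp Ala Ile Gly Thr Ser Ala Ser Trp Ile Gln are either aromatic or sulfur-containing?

3

Aromatic: F, W, Y. Sulfur-containing: C, M.
Aromatic residues here: Trp8, Trp10, Trp18 (3).
Sulfur-containing residues here: none (0).
The two groups share no amino acid, so total = 3 + 0 = 3.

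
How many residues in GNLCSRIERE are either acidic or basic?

4

Acidic: D, E. Basic: H, K, R.
Acidic residues here: E8, E10 (2).
Basic residues here: R6, R9 (2).
The two groups share no amino acid, so total = 2 + 2 = 4.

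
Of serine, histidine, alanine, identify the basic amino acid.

histidine

Lysine (K), arginine (R), and histidine (H) have basic, nitrogen-containing side chains.
Of the listed options, only histidine belongs to this group.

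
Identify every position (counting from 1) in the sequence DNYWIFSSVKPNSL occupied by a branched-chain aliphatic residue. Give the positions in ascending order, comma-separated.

The BCAAs are Val, Leu, and Ile — aliphatic side chains with a branch point.
Matching residues: I5, V9, L14.

5, 9, 14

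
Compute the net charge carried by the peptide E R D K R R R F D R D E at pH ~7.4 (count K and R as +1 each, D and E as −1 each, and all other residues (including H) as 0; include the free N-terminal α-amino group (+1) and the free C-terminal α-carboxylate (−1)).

Positive (K, R): R2, K4, R5, R6, R7, R10 → +6.
Negative (D, E): E1, D3, D9, D11, E12 → −5.
The N-terminus (+1) and C-terminus (−1) cancel.
Net charge = (+6) + (−5) = +1.

+1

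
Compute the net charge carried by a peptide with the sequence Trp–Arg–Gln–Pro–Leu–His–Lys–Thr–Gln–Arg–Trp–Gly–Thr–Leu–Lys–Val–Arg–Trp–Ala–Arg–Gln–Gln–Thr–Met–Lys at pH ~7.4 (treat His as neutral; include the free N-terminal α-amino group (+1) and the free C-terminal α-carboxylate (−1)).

+7

The side chains ionized at physiological pH are Lys/Arg (+1) and Asp/Glu (−1); with His treated as neutral, nothing else contributes.
Positive (K, R): Arg2, Lys7, Arg10, Lys15, Arg17, Arg20, Lys25 → +7.
Negative (D, E): none → −0.
The N-terminus (+1) and C-terminus (−1) cancel.
Net charge = (+7) + (−0) = +7.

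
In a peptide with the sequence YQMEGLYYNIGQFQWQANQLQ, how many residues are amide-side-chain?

8

Asparagine (N) and glutamine (Q) have uncharged amide side chains.
Matching residues: Q2, N9, Q12, Q14, Q16, N18, Q19, Q21.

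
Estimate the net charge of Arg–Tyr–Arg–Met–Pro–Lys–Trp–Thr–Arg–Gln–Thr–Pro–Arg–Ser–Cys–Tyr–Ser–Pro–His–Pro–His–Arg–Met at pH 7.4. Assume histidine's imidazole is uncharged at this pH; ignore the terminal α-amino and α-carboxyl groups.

Near pH 7.4, K and R contribute +1 each, D and E contribute −1 each, and every other side chain (His included, as stated) is uncharged.
Positive (K, R): Arg1, Arg3, Lys6, Arg9, Arg13, Arg22 → +6.
Negative (D, E): none → −0.
Net charge = (+6) + (−0) = +6.

+6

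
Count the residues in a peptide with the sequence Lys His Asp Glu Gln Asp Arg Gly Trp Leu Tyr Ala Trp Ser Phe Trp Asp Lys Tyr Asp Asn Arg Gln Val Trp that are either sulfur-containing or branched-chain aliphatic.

Sulfur-containing: C, M. Branched-chain aliphatic: I, L, V.
Sulfur-containing residues here: none (0).
Branched-chain aliphatic residues here: Leu10, Val24 (2).
The two groups share no amino acid, so total = 0 + 2 = 2.

2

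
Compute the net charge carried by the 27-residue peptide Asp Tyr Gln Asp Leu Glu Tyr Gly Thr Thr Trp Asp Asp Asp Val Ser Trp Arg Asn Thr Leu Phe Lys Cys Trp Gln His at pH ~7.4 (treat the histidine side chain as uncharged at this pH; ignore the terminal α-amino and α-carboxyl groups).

The side chains ionized at physiological pH are Lys/Arg (+1) and Asp/Glu (−1); with His treated as neutral, nothing else contributes.
Positive (K, R): Arg18, Lys23 → +2.
Negative (D, E): Asp1, Asp4, Glu6, Asp12, Asp13, Asp14 → −6.
Net charge = (+2) + (−6) = −4.

-4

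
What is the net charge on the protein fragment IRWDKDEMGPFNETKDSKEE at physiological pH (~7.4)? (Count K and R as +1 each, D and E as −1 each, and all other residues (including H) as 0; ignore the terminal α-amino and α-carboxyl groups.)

-3

Positive (K, R): R2, K5, K15, K18 → +4.
Negative (D, E): D4, D6, E7, E13, D16, E19, E20 → −7.
Net charge = (+4) + (−7) = −3.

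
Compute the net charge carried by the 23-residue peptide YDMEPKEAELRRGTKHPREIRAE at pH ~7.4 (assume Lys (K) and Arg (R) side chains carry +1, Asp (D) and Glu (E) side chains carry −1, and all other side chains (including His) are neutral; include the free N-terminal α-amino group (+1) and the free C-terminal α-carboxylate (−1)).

0

Positive (K, R): K6, R11, R12, K15, R18, R21 → +6.
Negative (D, E): D2, E4, E7, E9, E19, E23 → −6.
The N-terminus (+1) and C-terminus (−1) cancel.
Net charge = (+6) + (−6) = 0.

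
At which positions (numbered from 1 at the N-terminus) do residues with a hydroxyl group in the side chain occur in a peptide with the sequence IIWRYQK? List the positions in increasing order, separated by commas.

S, T, and Y are the three residues with a side-chain hydroxyl.
Matching residues: Y5.

5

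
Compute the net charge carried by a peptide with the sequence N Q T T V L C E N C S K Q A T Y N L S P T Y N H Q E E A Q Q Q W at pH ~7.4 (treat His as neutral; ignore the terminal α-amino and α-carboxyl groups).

At pH ~7.4 the Lys and Arg side chains are protonated (+1), the Asp and Glu side chains are deprotonated (−1), and with His taken as neutral all other side chains carry no charge.
Positive (K, R): K12 → +1.
Negative (D, E): E8, E26, E27 → −3.
Net charge = (+1) + (−3) = −2.

-2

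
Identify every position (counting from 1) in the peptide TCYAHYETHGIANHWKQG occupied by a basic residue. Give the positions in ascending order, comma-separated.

Matching residues: H5, H9, H14, K16.

5, 9, 14, 16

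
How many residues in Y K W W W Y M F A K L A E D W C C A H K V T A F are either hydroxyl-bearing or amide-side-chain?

3

Hydroxyl-bearing: S, T, Y. Amide-side-chain: N, Q.
Hydroxyl-bearing residues here: Y1, Y6, T22 (3).
Amide-side-chain residues here: none (0).
The two groups share no amino acid, so total = 3 + 0 = 3.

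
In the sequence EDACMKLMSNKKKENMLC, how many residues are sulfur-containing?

5

Only Cys (C) and Met (M) have a sulfur atom in the side chain.
Matching residues: C4, M5, M8, M16, C18.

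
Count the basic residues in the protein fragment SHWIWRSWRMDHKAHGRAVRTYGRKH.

11

Lysine (K), arginine (R), and histidine (H) have basic, nitrogen-containing side chains.
Matching residues: H2, R6, R9, H12, K13, H15, R17, R20, R24, K25, H26.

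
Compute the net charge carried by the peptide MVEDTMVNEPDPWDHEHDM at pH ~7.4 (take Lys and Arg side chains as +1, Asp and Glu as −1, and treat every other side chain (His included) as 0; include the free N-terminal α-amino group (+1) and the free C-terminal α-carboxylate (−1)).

Positive (K, R): none → +0.
Negative (D, E): E3, D4, E9, D11, D14, E16, D18 → −7.
The N-terminus (+1) and C-terminus (−1) cancel.
Net charge = (+0) + (−7) = −7.

-7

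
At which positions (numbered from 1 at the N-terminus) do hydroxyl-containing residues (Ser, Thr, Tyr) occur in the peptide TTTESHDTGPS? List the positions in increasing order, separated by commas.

1, 2, 3, 5, 8, 11

Matching residues: T1, T2, T3, S5, T8, S11.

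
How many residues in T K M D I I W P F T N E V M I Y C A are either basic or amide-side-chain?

2

Basic: H, K, R. Amide-side-chain: N, Q.
Basic residues here: K2 (1).
Amide-side-chain residues here: N11 (1).
The two groups share no amino acid, so total = 1 + 1 = 2.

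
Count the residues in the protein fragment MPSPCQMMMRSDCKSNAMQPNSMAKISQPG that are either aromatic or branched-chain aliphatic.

1

Aromatic: F, W, Y. Branched-chain aliphatic: I, L, V.
Aromatic residues here: none (0).
Branched-chain aliphatic residues here: I26 (1).
The two groups share no amino acid, so total = 0 + 1 = 1.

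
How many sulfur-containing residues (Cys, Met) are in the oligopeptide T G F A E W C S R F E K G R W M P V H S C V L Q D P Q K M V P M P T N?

Matching residues: C7, M16, C21, M29, M32.

5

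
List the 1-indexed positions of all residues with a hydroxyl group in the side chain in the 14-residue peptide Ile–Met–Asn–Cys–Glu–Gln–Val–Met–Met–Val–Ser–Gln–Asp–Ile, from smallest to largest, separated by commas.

11

The –OH-bearing residues are Ser, Thr (aliphatic alcohols), and Tyr (phenol).
Matching residues: Ser11.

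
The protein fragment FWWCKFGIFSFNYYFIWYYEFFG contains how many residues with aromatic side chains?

14

The aromatic amino acids are Phe (F, benzyl), Trp (W, indole), and Tyr (Y, phenol).
Matching residues: F1, W2, W3, F6, F9, F11, Y13, Y14, F15, W17, Y18, Y19, F21, F22.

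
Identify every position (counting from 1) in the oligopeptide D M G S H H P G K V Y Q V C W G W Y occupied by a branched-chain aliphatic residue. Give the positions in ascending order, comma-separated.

10, 13

V, L, and I make up the branched-chain aliphatic group.
Matching residues: V10, V13.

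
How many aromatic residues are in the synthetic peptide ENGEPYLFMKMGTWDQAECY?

The aromatic amino acids are Phe (F, benzyl), Trp (W, indole), and Tyr (Y, phenol).
Matching residues: Y6, F8, W14, Y20.

4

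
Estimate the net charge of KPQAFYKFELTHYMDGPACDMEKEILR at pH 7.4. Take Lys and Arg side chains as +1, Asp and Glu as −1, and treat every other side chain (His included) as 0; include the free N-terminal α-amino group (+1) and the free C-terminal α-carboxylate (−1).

Positive (K, R): K1, K7, K23, R27 → +4.
Negative (D, E): E9, D15, D20, E22, E24 → −5.
The N-terminus (+1) and C-terminus (−1) cancel.
Net charge = (+4) + (−5) = −1.

-1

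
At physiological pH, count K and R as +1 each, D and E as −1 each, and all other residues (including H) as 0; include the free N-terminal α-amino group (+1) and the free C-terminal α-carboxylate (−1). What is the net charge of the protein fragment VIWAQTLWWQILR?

+1

Positive (K, R): R13 → +1.
Negative (D, E): none → −0.
The N-terminus (+1) and C-terminus (−1) cancel.
Net charge = (+1) + (−0) = +1.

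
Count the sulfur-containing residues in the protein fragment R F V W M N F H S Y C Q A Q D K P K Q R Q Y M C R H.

The sulfur-bearing residues are cysteine (–SH) and methionine (–S–CH₃).
Matching residues: M5, C11, M23, C24.

4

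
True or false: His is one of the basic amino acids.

True

The basic amino acids are Lys (K), Arg (R), and His (H).
Histidine is in this group.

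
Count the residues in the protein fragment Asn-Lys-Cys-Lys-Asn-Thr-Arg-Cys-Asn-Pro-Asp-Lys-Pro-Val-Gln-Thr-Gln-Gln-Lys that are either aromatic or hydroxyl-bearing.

Aromatic: F, W, Y. Hydroxyl-bearing: S, T, Y.
Aromatic residues here: none (0).
Hydroxyl-bearing residues here: Thr6, Thr16 (2).
(Y belongs to both groups, but none appear in this sequence.) Total = 0 + 2 = 2.

2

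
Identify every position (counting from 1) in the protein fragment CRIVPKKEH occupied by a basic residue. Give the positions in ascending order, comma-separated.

2, 6, 7, 9

The basic amino acids are Lys (K), Arg (R), and His (H).
Matching residues: R2, K6, K7, H9.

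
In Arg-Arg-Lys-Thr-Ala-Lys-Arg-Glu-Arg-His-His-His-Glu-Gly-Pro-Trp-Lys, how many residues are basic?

The basic amino acids are Lys (K), Arg (R), and His (H).
Matching residues: Arg1, Arg2, Lys3, Lys6, Arg7, Arg9, His10, His11, His12, Lys17.

10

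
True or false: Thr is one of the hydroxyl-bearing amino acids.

True

The –OH-bearing residues are Ser, Thr (aliphatic alcohols), and Tyr (phenol).
Threonine is in this group.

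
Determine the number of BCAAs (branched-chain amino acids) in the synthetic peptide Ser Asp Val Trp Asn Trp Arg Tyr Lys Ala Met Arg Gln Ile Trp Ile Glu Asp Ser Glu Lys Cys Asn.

The BCAAs are Val, Leu, and Ile — aliphatic side chains with a branch point.
Matching residues: Val3, Ile14, Ile16.

3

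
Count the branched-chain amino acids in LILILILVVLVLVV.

V, L, and I make up the branched-chain aliphatic group.
Matching residues: L1, I2, L3, I4, L5, I6, L7, V8, V9, L10, V11, L12, V13, V14.

14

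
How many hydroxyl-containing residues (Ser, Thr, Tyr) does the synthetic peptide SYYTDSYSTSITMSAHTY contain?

Matching residues: S1, Y2, Y3, T4, S6, Y7, S8, T9, S10, T12, S14, T17, Y18.

13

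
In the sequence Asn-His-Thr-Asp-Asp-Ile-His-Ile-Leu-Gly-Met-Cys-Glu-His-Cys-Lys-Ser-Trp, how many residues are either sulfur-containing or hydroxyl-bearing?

Sulfur-containing: C, M. Hydroxyl-bearing: S, T, Y.
Sulfur-containing residues here: Met11, Cys12, Cys15 (3).
Hydroxyl-bearing residues here: Thr3, Ser17 (2).
The two groups share no amino acid, so total = 3 + 2 = 5.

5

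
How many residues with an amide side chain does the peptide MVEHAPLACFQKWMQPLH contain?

2

Only N (asparagine) and Q (glutamine) carry a side-chain carboxamide.
Matching residues: Q11, Q15.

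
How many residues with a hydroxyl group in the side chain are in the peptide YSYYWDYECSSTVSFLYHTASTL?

S, T, and Y are the three residues with a side-chain hydroxyl.
Matching residues: Y1, S2, Y3, Y4, Y7, S10, S11, T12, S14, Y17, T19, S21, T22.

13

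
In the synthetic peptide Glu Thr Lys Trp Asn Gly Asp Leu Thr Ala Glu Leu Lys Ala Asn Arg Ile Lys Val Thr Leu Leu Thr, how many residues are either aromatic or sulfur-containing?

1

Aromatic: F, W, Y. Sulfur-containing: C, M.
Aromatic residues here: Trp4 (1).
Sulfur-containing residues here: none (0).
The two groups share no amino acid, so total = 1 + 0 = 1.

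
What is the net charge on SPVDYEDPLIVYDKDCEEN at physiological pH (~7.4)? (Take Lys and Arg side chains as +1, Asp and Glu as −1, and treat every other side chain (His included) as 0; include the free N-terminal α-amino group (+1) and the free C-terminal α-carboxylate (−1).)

Positive (K, R): K14 → +1.
Negative (D, E): D4, E6, D7, D13, D15, E17, E18 → −7.
The N-terminus (+1) and C-terminus (−1) cancel.
Net charge = (+1) + (−7) = −6.

-6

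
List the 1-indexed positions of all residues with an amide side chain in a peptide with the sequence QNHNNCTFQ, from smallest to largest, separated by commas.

1, 2, 4, 5, 9

The amide-side-chain residues are Asn (N) and Gln (Q).
Matching residues: Q1, N2, N4, N5, Q9.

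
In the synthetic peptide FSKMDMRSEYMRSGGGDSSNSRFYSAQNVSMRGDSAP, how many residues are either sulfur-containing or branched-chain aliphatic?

5

Sulfur-containing: C, M. Branched-chain aliphatic: I, L, V.
Sulfur-containing residues here: M4, M6, M11, M31 (4).
Branched-chain aliphatic residues here: V29 (1).
The two groups share no amino acid, so total = 4 + 1 = 5.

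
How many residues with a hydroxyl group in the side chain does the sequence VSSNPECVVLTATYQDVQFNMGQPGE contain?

5

Serine (S), threonine (T), and tyrosine (Y) each carry a hydroxyl group on the side chain.
Matching residues: S2, S3, T11, T13, Y14.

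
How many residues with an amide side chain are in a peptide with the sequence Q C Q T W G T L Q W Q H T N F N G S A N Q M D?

Only N (asparagine) and Q (glutamine) carry a side-chain carboxamide.
Matching residues: Q1, Q3, Q9, Q11, N14, N16, N20, Q21.

8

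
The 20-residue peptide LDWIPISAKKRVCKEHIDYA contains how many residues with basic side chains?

5

K, R, and H are the three residues with basic side chains (ε-amine, guanidinium, and imidazole respectively).
Matching residues: K9, K10, R11, K14, H16.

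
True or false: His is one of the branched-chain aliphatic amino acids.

False

V, L, and I make up the branched-chain aliphatic group.
Histidine is not in this group.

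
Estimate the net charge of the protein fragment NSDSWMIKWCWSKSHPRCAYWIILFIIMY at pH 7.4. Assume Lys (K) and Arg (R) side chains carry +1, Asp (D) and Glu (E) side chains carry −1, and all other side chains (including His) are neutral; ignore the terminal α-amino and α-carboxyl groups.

Positive (K, R): K8, K13, R17 → +3.
Negative (D, E): D3 → −1.
Net charge = (+3) + (−1) = +2.

+2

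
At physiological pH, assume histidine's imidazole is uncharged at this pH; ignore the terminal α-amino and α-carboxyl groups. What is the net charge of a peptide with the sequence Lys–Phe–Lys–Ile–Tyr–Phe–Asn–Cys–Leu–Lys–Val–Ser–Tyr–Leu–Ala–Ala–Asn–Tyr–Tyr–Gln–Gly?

+3

The side chains ionized at physiological pH are Lys/Arg (+1) and Asp/Glu (−1); with His treated as neutral, nothing else contributes.
Positive (K, R): Lys1, Lys3, Lys10 → +3.
Negative (D, E): none → −0.
Net charge = (+3) + (−0) = +3.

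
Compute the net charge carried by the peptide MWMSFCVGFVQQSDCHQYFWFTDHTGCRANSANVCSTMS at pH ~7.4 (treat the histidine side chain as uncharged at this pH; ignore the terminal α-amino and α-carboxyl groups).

-1

At pH ~7.4 the Lys and Arg side chains are protonated (+1), the Asp and Glu side chains are deprotonated (−1), and with His taken as neutral all other side chains carry no charge.
Positive (K, R): R28 → +1.
Negative (D, E): D14, D23 → −2.
Net charge = (+1) + (−2) = −1.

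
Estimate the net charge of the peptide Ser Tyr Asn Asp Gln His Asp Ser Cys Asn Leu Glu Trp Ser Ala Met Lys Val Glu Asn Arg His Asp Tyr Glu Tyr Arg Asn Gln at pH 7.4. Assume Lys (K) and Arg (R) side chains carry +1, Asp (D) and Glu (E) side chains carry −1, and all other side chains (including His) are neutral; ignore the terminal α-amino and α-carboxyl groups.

Positive (K, R): Lys17, Arg21, Arg27 → +3.
Negative (D, E): Asp4, Asp7, Glu12, Glu19, Asp23, Glu25 → −6.
Net charge = (+3) + (−6) = −3.

-3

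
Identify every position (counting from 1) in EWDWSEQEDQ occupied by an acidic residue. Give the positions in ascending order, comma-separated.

Only D (aspartate) and E (glutamate) carry a side-chain carboxylic acid.
Matching residues: E1, D3, E6, E8, D9.

1, 3, 6, 8, 9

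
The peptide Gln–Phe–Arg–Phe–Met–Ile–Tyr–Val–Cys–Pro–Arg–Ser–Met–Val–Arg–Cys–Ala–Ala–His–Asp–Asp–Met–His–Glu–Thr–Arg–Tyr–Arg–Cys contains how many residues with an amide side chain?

Asparagine (N) and glutamine (Q) have uncharged amide side chains.
Matching residues: Gln1.

1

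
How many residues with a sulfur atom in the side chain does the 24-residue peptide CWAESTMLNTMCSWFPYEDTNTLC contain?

5

Only Cys (C) and Met (M) have a sulfur atom in the side chain.
Matching residues: C1, M7, M11, C12, C24.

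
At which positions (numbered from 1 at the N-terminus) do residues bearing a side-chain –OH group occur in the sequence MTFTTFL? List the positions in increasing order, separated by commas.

2, 4, 5

Serine (S), threonine (T), and tyrosine (Y) each carry a hydroxyl group on the side chain.
Matching residues: T2, T4, T5.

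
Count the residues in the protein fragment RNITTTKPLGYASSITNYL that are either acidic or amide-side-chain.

Acidic: D, E. Amide-side-chain: N, Q.
Acidic residues here: none (0).
Amide-side-chain residues here: N2, N17 (2).
The two groups share no amino acid, so total = 0 + 2 = 2.

2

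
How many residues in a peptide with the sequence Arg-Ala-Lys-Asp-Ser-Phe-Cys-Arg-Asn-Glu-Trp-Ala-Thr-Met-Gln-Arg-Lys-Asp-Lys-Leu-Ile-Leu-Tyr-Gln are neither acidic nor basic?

Acidic: D, E. Basic: K, R, H. All other residues are neither.
Matching residues: Ala2, Ser5, Phe6, Cys7, Asn9, Trp11, Ala12, Thr13, Met14, Gln15, Leu20, Ile21, Leu22, Tyr23, Gln24.

15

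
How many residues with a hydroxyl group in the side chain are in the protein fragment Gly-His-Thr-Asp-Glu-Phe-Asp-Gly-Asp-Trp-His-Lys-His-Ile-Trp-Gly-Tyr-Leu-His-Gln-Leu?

2

S, T, and Y are the three residues with a side-chain hydroxyl.
Matching residues: Thr3, Tyr17.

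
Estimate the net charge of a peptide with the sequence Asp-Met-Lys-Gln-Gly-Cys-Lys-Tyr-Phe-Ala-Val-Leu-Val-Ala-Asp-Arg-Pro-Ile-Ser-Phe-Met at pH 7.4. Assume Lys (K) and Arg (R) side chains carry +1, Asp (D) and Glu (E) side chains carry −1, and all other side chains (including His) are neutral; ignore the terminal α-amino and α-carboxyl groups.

Positive (K, R): Lys3, Lys7, Arg16 → +3.
Negative (D, E): Asp1, Asp15 → −2.
Net charge = (+3) + (−2) = +1.

+1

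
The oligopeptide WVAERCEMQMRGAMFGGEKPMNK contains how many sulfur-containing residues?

5

Cysteine (C, thiol) and methionine (M, thioether) are the two sulfur-containing amino acids.
Matching residues: C6, M8, M10, M14, M21.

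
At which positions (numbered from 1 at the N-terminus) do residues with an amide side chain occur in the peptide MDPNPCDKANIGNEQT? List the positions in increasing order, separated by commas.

4, 10, 13, 15

The amide-side-chain residues are Asn (N) and Gln (Q).
Matching residues: N4, N10, N13, Q15.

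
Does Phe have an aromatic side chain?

Yes

Phenylalanine (F), tryptophan (W), and tyrosine (Y) have aromatic ring side chains.
Phenylalanine is in this group.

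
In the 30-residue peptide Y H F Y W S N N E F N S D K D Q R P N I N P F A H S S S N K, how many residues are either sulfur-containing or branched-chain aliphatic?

1

Sulfur-containing: C, M. Branched-chain aliphatic: I, L, V.
Sulfur-containing residues here: none (0).
Branched-chain aliphatic residues here: I20 (1).
The two groups share no amino acid, so total = 0 + 1 = 1.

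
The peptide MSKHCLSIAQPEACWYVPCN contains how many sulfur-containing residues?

4

Only Cys (C) and Met (M) have a sulfur atom in the side chain.
Matching residues: M1, C5, C14, C19.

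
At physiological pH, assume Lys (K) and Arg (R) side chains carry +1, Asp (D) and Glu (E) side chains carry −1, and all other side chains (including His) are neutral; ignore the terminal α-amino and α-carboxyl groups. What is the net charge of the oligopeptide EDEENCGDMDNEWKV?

-6

Positive (K, R): K14 → +1.
Negative (D, E): E1, D2, E3, E4, D8, D10, E12 → −7.
Net charge = (+1) + (−7) = −6.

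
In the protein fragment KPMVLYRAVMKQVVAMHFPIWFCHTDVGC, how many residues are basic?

The basic amino acids are Lys (K), Arg (R), and His (H).
Matching residues: K1, R7, K11, H17, H24.

5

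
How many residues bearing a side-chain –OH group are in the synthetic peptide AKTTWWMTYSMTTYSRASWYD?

S, T, and Y are the three residues with a side-chain hydroxyl.
Matching residues: T3, T4, T8, Y9, S10, T12, T13, Y14, S15, S18, Y20.

11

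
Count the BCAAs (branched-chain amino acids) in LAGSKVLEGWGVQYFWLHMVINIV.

V, L, and I make up the branched-chain aliphatic group.
Matching residues: L1, V6, L7, V12, L17, V20, I21, I23, V24.

9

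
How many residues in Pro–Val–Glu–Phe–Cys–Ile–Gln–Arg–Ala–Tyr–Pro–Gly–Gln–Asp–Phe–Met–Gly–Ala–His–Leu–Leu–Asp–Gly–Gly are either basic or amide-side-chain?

Basic: H, K, R. Amide-side-chain: N, Q.
Basic residues here: Arg8, His19 (2).
Amide-side-chain residues here: Gln7, Gln13 (2).
The two groups share no amino acid, so total = 2 + 2 = 4.

4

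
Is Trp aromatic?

Yes

The aromatic amino acids are Phe (F, benzyl), Trp (W, indole), and Tyr (Y, phenol).
Tryptophan is in this group.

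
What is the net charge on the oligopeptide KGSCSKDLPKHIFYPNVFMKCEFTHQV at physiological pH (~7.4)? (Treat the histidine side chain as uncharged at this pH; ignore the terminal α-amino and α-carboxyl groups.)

+2

At pH ~7.4 the Lys and Arg side chains are protonated (+1), the Asp and Glu side chains are deprotonated (−1), and with His taken as neutral all other side chains carry no charge.
Positive (K, R): K1, K6, K10, K20 → +4.
Negative (D, E): D7, E22 → −2.
Net charge = (+4) + (−2) = +2.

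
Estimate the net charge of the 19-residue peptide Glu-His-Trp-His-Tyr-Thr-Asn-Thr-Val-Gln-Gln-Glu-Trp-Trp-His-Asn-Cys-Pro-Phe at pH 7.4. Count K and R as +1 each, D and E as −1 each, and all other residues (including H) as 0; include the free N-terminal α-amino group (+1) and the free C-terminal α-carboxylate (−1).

-2

Positive (K, R): none → +0.
Negative (D, E): Glu1, Glu12 → −2.
The N-terminus (+1) and C-terminus (−1) cancel.
Net charge = (+0) + (−2) = −2.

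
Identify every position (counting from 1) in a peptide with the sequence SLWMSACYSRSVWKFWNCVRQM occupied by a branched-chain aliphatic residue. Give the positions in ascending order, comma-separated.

Valine (V), leucine (L), and isoleucine (I) are the branched-chain amino acids.
Matching residues: L2, V12, V19.

2, 12, 19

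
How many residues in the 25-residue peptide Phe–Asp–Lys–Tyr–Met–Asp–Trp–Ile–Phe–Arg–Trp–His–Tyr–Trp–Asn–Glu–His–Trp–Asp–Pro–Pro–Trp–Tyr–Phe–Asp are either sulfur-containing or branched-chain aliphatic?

Sulfur-containing: C, M. Branched-chain aliphatic: I, L, V.
Sulfur-containing residues here: Met5 (1).
Branched-chain aliphatic residues here: Ile8 (1).
The two groups share no amino acid, so total = 1 + 1 = 2.

2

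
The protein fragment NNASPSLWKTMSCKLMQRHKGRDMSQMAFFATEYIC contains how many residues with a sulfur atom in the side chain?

Cysteine (C, thiol) and methionine (M, thioether) are the two sulfur-containing amino acids.
Matching residues: M11, C13, M16, M24, M27, C36.

6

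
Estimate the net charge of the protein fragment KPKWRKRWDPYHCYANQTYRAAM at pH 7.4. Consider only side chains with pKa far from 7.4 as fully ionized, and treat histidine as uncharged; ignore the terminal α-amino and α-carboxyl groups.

The side chains ionized at physiological pH are Lys/Arg (+1) and Asp/Glu (−1); with His treated as neutral, nothing else contributes.
Positive (K, R): K1, K3, R5, K6, R7, R20 → +6.
Negative (D, E): D9 → −1.
Net charge = (+6) + (−1) = +5.

+5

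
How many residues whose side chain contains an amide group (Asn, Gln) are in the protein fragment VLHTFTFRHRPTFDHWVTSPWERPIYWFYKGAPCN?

Matching residues: N35.

1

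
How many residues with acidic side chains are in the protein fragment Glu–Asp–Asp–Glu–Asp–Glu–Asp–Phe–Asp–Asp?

The acidic residues are Asp (D) and Glu (E), whose side chains end in a carboxylate group.
Matching residues: Glu1, Asp2, Asp3, Glu4, Asp5, Glu6, Asp7, Asp9, Asp10.

9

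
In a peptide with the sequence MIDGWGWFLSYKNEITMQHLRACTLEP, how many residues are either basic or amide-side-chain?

Basic: H, K, R. Amide-side-chain: N, Q.
Basic residues here: K12, H19, R21 (3).
Amide-side-chain residues here: N13, Q18 (2).
The two groups share no amino acid, so total = 3 + 2 = 5.

5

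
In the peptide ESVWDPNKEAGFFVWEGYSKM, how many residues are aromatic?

5

Phenylalanine (F), tryptophan (W), and tyrosine (Y) have aromatic ring side chains.
Matching residues: W4, F12, F13, W15, Y18.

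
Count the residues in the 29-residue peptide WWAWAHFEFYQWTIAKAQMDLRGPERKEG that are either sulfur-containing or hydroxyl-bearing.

3

Sulfur-containing: C, M. Hydroxyl-bearing: S, T, Y.
Sulfur-containing residues here: M19 (1).
Hydroxyl-bearing residues here: Y10, T13 (2).
The two groups share no amino acid, so total = 1 + 2 = 3.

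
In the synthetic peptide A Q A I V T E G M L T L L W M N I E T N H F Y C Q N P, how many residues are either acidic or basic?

3

Acidic: D, E. Basic: H, K, R.
Acidic residues here: E7, E18 (2).
Basic residues here: H21 (1).
The two groups share no amino acid, so total = 2 + 1 = 3.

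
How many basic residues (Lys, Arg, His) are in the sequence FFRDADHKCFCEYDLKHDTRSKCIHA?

Matching residues: R3, H7, K8, K16, H17, R20, K22, H25.

8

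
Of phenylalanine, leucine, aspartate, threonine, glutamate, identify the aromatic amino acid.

F, W, and Y each carry an aromatic ring on the side chain.
Of the listed options, only phenylalanine belongs to this group.

phenylalanine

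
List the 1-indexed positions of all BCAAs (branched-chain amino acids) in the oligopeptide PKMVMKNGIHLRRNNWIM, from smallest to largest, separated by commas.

The BCAAs are Val, Leu, and Ile — aliphatic side chains with a branch point.
Matching residues: V4, I9, L11, I17.

4, 9, 11, 17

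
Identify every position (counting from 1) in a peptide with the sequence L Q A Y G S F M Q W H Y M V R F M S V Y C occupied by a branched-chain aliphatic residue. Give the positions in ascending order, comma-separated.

Valine (V), leucine (L), and isoleucine (I) are the branched-chain amino acids.
Matching residues: L1, V14, V19.

1, 14, 19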